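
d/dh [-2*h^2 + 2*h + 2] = 2 - 4*h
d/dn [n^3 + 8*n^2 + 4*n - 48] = 3*n^2 + 16*n + 4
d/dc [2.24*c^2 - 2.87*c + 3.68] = 4.48*c - 2.87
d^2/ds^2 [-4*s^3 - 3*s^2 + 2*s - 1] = -24*s - 6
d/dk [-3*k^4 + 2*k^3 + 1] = k^2*(6 - 12*k)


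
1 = 1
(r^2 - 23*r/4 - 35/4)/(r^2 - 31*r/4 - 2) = (-4*r^2 + 23*r + 35)/(-4*r^2 + 31*r + 8)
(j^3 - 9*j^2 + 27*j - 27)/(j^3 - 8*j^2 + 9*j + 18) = (j^2 - 6*j + 9)/(j^2 - 5*j - 6)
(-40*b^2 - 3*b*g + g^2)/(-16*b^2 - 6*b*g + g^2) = (5*b + g)/(2*b + g)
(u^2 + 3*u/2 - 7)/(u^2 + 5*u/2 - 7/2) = (u - 2)/(u - 1)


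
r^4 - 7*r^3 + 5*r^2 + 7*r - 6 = (r - 6)*(r - 1)^2*(r + 1)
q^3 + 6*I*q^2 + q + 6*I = (q - I)*(q + I)*(q + 6*I)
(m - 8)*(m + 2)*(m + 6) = m^3 - 52*m - 96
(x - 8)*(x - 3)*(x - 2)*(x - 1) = x^4 - 14*x^3 + 59*x^2 - 94*x + 48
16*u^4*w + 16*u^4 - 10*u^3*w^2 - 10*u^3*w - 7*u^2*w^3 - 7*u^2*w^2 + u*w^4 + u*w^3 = (-8*u + w)*(-u + w)*(2*u + w)*(u*w + u)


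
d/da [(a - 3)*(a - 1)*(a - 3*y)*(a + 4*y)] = 4*a^3 + 3*a^2*y - 12*a^2 - 24*a*y^2 - 8*a*y + 6*a + 48*y^2 + 3*y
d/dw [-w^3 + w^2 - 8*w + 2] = -3*w^2 + 2*w - 8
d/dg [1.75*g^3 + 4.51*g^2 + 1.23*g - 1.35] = 5.25*g^2 + 9.02*g + 1.23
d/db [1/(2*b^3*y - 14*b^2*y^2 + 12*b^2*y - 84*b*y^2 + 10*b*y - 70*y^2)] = (-3*b^2 + 14*b*y - 12*b + 42*y - 5)/(2*y*(b^3 - 7*b^2*y + 6*b^2 - 42*b*y + 5*b - 35*y)^2)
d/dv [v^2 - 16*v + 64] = 2*v - 16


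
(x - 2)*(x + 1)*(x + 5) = x^3 + 4*x^2 - 7*x - 10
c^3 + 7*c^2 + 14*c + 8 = (c + 1)*(c + 2)*(c + 4)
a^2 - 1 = (a - 1)*(a + 1)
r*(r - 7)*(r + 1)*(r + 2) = r^4 - 4*r^3 - 19*r^2 - 14*r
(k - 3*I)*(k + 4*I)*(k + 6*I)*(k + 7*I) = k^4 + 14*I*k^3 - 43*k^2 + 114*I*k - 504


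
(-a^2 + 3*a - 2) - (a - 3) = -a^2 + 2*a + 1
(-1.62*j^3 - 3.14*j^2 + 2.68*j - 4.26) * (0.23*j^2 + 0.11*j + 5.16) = -0.3726*j^5 - 0.9004*j^4 - 8.0882*j^3 - 16.8874*j^2 + 13.3602*j - 21.9816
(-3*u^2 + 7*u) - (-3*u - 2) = -3*u^2 + 10*u + 2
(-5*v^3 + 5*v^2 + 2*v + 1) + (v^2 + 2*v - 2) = -5*v^3 + 6*v^2 + 4*v - 1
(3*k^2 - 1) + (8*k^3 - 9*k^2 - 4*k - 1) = 8*k^3 - 6*k^2 - 4*k - 2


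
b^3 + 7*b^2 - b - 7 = (b - 1)*(b + 1)*(b + 7)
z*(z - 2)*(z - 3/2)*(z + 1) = z^4 - 5*z^3/2 - z^2/2 + 3*z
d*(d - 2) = d^2 - 2*d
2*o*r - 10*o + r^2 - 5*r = (2*o + r)*(r - 5)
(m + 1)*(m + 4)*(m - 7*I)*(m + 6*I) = m^4 + 5*m^3 - I*m^3 + 46*m^2 - 5*I*m^2 + 210*m - 4*I*m + 168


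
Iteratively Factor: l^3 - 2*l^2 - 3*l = (l)*(l^2 - 2*l - 3) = l*(l - 3)*(l + 1)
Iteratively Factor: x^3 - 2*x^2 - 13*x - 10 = (x + 1)*(x^2 - 3*x - 10) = (x + 1)*(x + 2)*(x - 5)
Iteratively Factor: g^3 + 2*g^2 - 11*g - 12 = (g + 1)*(g^2 + g - 12) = (g + 1)*(g + 4)*(g - 3)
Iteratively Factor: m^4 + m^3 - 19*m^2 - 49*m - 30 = (m + 2)*(m^3 - m^2 - 17*m - 15) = (m + 1)*(m + 2)*(m^2 - 2*m - 15) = (m - 5)*(m + 1)*(m + 2)*(m + 3)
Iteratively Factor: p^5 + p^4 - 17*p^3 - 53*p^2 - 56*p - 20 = (p + 1)*(p^4 - 17*p^2 - 36*p - 20) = (p - 5)*(p + 1)*(p^3 + 5*p^2 + 8*p + 4) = (p - 5)*(p + 1)^2*(p^2 + 4*p + 4) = (p - 5)*(p + 1)^2*(p + 2)*(p + 2)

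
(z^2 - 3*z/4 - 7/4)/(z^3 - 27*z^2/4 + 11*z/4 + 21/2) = 1/(z - 6)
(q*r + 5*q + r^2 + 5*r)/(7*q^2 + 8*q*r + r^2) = (r + 5)/(7*q + r)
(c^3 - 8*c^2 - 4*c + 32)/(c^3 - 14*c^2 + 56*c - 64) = (c + 2)/(c - 4)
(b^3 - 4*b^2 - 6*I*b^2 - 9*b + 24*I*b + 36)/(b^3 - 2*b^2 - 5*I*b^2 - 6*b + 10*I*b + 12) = (b^2 - b*(4 + 3*I) + 12*I)/(b^2 - 2*b*(1 + I) + 4*I)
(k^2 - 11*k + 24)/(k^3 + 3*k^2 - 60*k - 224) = (k - 3)/(k^2 + 11*k + 28)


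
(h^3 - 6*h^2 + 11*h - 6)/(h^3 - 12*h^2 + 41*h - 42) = (h - 1)/(h - 7)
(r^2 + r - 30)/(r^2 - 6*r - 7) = (-r^2 - r + 30)/(-r^2 + 6*r + 7)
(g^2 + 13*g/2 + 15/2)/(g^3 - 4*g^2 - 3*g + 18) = (2*g^2 + 13*g + 15)/(2*(g^3 - 4*g^2 - 3*g + 18))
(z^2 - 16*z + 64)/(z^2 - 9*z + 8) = (z - 8)/(z - 1)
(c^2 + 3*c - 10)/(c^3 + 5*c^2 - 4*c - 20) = 1/(c + 2)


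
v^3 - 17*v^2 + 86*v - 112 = (v - 8)*(v - 7)*(v - 2)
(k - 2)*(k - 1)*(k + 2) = k^3 - k^2 - 4*k + 4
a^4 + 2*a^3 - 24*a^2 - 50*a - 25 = (a - 5)*(a + 1)^2*(a + 5)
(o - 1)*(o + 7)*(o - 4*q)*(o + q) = o^4 - 3*o^3*q + 6*o^3 - 4*o^2*q^2 - 18*o^2*q - 7*o^2 - 24*o*q^2 + 21*o*q + 28*q^2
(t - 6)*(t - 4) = t^2 - 10*t + 24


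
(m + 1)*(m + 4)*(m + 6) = m^3 + 11*m^2 + 34*m + 24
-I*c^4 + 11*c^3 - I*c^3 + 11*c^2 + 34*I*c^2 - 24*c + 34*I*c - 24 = (c + I)*(c + 4*I)*(c + 6*I)*(-I*c - I)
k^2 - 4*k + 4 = (k - 2)^2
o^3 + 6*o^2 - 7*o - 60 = (o - 3)*(o + 4)*(o + 5)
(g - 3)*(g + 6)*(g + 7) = g^3 + 10*g^2 + 3*g - 126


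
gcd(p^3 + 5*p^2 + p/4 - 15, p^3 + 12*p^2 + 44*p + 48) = p + 4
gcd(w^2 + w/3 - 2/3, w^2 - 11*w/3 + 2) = w - 2/3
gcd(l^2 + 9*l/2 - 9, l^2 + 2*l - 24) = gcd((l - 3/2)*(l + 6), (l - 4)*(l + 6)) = l + 6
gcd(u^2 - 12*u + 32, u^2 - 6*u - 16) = u - 8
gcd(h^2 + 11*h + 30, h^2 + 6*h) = h + 6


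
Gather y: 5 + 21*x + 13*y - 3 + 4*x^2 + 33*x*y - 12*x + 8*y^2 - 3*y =4*x^2 + 9*x + 8*y^2 + y*(33*x + 10) + 2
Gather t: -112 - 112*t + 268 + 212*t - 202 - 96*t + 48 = 4*t + 2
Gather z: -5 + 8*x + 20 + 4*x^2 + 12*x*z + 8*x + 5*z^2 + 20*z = 4*x^2 + 16*x + 5*z^2 + z*(12*x + 20) + 15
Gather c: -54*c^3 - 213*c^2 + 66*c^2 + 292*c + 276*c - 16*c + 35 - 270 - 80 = -54*c^3 - 147*c^2 + 552*c - 315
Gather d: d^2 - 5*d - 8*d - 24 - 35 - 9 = d^2 - 13*d - 68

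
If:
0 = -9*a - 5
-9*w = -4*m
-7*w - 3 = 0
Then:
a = -5/9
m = -27/28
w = -3/7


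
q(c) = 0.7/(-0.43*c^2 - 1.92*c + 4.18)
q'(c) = 0.7*(0.86*c + 1.92)/(-0.43*c^2 - 1.92*c + 4.18)^2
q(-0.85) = 0.13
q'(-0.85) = 0.03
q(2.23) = -0.31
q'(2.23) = 0.54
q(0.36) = 0.20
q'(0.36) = 0.13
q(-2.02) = 0.11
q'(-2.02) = 0.00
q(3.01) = -0.13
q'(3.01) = 0.10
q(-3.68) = 0.13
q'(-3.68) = -0.03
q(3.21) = -0.11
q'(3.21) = 0.08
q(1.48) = 1.77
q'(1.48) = 14.21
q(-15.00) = -0.01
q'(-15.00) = -0.00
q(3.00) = -0.13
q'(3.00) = 0.11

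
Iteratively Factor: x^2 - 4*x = (x)*(x - 4)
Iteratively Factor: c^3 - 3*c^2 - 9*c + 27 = (c + 3)*(c^2 - 6*c + 9) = (c - 3)*(c + 3)*(c - 3)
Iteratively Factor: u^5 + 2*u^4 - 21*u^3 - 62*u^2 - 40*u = (u + 2)*(u^4 - 21*u^2 - 20*u) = (u + 1)*(u + 2)*(u^3 - u^2 - 20*u) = (u - 5)*(u + 1)*(u + 2)*(u^2 + 4*u) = (u - 5)*(u + 1)*(u + 2)*(u + 4)*(u)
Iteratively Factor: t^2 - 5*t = (t - 5)*(t)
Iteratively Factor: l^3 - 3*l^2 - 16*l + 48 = (l - 3)*(l^2 - 16) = (l - 3)*(l + 4)*(l - 4)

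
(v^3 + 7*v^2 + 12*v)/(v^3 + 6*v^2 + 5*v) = (v^2 + 7*v + 12)/(v^2 + 6*v + 5)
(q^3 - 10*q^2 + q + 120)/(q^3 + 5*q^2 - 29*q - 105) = (q - 8)/(q + 7)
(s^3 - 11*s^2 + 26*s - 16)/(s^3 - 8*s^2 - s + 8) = (s - 2)/(s + 1)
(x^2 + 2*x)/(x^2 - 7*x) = (x + 2)/(x - 7)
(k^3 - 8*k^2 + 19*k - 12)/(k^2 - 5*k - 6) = (-k^3 + 8*k^2 - 19*k + 12)/(-k^2 + 5*k + 6)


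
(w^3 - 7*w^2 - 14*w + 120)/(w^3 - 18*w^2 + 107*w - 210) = (w + 4)/(w - 7)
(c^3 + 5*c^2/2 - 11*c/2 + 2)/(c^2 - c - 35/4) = 2*(-2*c^3 - 5*c^2 + 11*c - 4)/(-4*c^2 + 4*c + 35)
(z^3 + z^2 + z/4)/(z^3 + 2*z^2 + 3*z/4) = (2*z + 1)/(2*z + 3)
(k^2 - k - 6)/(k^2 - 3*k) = (k + 2)/k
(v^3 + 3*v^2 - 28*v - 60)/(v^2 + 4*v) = (v^3 + 3*v^2 - 28*v - 60)/(v*(v + 4))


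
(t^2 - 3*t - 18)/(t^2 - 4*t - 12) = (t + 3)/(t + 2)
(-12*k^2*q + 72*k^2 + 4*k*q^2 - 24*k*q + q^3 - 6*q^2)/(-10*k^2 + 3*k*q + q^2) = (6*k*q - 36*k + q^2 - 6*q)/(5*k + q)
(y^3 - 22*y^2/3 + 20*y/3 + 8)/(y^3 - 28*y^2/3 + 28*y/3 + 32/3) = (y - 6)/(y - 8)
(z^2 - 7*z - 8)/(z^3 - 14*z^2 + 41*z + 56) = 1/(z - 7)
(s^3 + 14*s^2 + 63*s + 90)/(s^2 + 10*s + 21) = (s^2 + 11*s + 30)/(s + 7)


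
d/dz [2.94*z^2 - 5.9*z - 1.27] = 5.88*z - 5.9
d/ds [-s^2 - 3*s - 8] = -2*s - 3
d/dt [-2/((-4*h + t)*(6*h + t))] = 2*(2*h + 2*t)/((4*h - t)^2*(6*h + t)^2)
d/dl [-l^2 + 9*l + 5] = 9 - 2*l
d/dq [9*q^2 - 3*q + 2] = 18*q - 3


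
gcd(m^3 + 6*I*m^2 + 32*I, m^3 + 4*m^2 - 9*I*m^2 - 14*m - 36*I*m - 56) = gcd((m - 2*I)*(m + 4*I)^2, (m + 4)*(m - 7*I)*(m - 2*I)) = m - 2*I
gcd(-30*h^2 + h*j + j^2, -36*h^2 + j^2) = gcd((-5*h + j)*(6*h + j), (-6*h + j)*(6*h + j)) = 6*h + j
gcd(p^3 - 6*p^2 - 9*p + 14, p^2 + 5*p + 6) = p + 2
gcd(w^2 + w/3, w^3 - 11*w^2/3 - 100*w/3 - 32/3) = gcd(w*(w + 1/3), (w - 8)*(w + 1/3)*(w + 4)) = w + 1/3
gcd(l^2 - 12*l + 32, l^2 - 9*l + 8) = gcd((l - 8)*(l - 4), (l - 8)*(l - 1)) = l - 8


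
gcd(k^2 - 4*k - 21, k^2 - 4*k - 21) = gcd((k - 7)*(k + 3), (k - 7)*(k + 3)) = k^2 - 4*k - 21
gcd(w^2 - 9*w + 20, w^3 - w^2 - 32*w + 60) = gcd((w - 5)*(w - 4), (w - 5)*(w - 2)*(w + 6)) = w - 5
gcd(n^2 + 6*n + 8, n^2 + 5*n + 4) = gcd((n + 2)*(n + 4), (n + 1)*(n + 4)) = n + 4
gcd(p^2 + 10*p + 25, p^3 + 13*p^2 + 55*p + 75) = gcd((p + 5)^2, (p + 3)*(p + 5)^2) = p^2 + 10*p + 25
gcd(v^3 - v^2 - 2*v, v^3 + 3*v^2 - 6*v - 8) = v^2 - v - 2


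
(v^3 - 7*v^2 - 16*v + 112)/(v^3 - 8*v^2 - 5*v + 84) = (v + 4)/(v + 3)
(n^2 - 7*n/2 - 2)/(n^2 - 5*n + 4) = (n + 1/2)/(n - 1)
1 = 1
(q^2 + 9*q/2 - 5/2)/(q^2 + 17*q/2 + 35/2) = (2*q - 1)/(2*q + 7)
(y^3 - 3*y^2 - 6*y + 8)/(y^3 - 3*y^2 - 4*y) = (y^2 + y - 2)/(y*(y + 1))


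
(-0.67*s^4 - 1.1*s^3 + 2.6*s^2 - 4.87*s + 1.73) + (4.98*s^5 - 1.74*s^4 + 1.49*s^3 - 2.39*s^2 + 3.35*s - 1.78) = 4.98*s^5 - 2.41*s^4 + 0.39*s^3 + 0.21*s^2 - 1.52*s - 0.05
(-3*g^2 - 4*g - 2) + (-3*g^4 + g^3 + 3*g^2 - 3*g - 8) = -3*g^4 + g^3 - 7*g - 10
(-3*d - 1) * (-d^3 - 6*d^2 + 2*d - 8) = 3*d^4 + 19*d^3 + 22*d + 8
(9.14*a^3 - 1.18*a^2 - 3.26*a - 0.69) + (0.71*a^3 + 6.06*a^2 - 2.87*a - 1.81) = 9.85*a^3 + 4.88*a^2 - 6.13*a - 2.5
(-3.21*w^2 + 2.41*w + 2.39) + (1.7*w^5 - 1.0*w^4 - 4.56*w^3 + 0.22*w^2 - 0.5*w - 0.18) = 1.7*w^5 - 1.0*w^4 - 4.56*w^3 - 2.99*w^2 + 1.91*w + 2.21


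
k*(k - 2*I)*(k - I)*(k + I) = k^4 - 2*I*k^3 + k^2 - 2*I*k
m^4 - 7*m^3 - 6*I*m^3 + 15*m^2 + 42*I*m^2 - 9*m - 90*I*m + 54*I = (m - 3)^2*(m - 1)*(m - 6*I)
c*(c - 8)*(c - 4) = c^3 - 12*c^2 + 32*c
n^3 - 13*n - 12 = (n - 4)*(n + 1)*(n + 3)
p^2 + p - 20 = (p - 4)*(p + 5)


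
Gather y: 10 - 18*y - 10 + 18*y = 0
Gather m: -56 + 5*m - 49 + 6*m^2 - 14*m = 6*m^2 - 9*m - 105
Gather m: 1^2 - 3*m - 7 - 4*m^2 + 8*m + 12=-4*m^2 + 5*m + 6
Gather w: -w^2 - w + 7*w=-w^2 + 6*w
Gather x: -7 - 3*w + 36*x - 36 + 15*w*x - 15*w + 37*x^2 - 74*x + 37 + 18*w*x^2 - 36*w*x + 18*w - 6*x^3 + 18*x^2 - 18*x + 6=-6*x^3 + x^2*(18*w + 55) + x*(-21*w - 56)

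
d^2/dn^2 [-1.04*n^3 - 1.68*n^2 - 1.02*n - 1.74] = -6.24*n - 3.36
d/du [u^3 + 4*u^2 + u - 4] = 3*u^2 + 8*u + 1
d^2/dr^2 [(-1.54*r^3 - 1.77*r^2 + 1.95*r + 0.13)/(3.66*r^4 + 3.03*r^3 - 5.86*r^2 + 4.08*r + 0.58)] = (-41.2584479999998*r^9 - 142.261272*r^8 - 2.49245999999994*r^7 + 539.668734*r^6 + 409.589766*r^5 - 164.379816*r^4 - 129.073124*r^3 - 65.9679599999999*r^2 + 16.637988*r - 5.208064)/(49.027896*r^12 + 121.766004*r^11 - 134.688366*r^10 - 198.137097*r^9 + 510.435234*r^8 - 61.9235640000001*r^7 - 511.77745*r^6 + 561.80844*r^5 - 186.177984*r^4 - 12.227436*r^3 + 23.050824*r^2 + 4.117536*r + 0.195112)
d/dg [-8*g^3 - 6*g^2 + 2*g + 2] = -24*g^2 - 12*g + 2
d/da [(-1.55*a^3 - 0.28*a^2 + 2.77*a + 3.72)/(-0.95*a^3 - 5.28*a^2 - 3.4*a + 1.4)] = (8.88178419700125e-16*a^5 + 7.918*a^4 + 15.803*a^3 + 19.6696*a^2 + 38.4992*a + 16.526)/(0.9025*a^6 + 10.032*a^5 + 34.3384*a^4 + 33.244*a^3 - 3.224*a^2 - 9.52*a + 1.96)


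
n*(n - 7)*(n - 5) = n^3 - 12*n^2 + 35*n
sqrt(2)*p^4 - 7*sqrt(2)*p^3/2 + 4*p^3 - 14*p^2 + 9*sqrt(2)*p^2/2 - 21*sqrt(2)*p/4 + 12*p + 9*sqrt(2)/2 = (p - 2)*(p - 3/2)*(p + 3*sqrt(2)/2)*(sqrt(2)*p + 1)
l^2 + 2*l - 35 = (l - 5)*(l + 7)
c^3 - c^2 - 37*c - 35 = (c - 7)*(c + 1)*(c + 5)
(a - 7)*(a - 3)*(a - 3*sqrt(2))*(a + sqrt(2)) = a^4 - 10*a^3 - 2*sqrt(2)*a^3 + 15*a^2 + 20*sqrt(2)*a^2 - 42*sqrt(2)*a + 60*a - 126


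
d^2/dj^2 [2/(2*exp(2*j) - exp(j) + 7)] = 2*((1 - 8*exp(j))*(2*exp(2*j) - exp(j) + 7) + 2*(4*exp(j) - 1)^2*exp(j))*exp(j)/(2*exp(2*j) - exp(j) + 7)^3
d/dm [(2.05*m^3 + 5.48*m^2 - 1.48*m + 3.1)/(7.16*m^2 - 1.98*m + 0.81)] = (14.678*m^4 - 8.11799999999999*m^3 + 4.72789999999999*m^2 - 35.5144*m + 4.9392)/(51.2656*m^4 - 28.3536*m^3 + 15.5196*m^2 - 3.2076*m + 0.6561)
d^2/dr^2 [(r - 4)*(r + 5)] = 2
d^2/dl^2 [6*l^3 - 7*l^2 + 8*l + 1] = 36*l - 14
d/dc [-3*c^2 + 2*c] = 2 - 6*c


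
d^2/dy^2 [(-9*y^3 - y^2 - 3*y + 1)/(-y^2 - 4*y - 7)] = 8*(20*y^3 + 183*y^2 + 312*y - 11)/(y^6 + 12*y^5 + 69*y^4 + 232*y^3 + 483*y^2 + 588*y + 343)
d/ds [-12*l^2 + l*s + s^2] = l + 2*s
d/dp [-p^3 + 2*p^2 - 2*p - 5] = -3*p^2 + 4*p - 2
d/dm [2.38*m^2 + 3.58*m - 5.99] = 4.76*m + 3.58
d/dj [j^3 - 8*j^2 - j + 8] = 3*j^2 - 16*j - 1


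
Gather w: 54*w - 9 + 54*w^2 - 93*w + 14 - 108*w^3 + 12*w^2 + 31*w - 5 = -108*w^3 + 66*w^2 - 8*w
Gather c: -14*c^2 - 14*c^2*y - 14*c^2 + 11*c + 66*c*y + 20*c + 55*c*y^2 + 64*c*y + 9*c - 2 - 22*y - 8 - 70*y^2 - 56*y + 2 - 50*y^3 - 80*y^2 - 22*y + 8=c^2*(-14*y - 28) + c*(55*y^2 + 130*y + 40) - 50*y^3 - 150*y^2 - 100*y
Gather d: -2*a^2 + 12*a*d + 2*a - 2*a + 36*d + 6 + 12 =-2*a^2 + d*(12*a + 36) + 18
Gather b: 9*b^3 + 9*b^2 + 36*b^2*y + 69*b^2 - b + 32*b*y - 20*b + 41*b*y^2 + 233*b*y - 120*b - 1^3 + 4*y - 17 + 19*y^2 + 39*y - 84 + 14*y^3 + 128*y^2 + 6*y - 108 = 9*b^3 + b^2*(36*y + 78) + b*(41*y^2 + 265*y - 141) + 14*y^3 + 147*y^2 + 49*y - 210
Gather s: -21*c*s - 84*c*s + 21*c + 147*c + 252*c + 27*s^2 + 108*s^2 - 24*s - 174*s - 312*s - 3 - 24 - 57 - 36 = 420*c + 135*s^2 + s*(-105*c - 510) - 120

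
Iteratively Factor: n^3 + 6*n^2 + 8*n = (n + 2)*(n^2 + 4*n) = (n + 2)*(n + 4)*(n)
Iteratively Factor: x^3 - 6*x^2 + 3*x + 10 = (x + 1)*(x^2 - 7*x + 10) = (x - 2)*(x + 1)*(x - 5)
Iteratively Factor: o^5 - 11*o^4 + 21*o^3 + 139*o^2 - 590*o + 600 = (o - 5)*(o^4 - 6*o^3 - 9*o^2 + 94*o - 120) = (o - 5)*(o - 3)*(o^3 - 3*o^2 - 18*o + 40) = (o - 5)^2*(o - 3)*(o^2 + 2*o - 8) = (o - 5)^2*(o - 3)*(o + 4)*(o - 2)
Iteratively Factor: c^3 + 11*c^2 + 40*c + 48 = (c + 4)*(c^2 + 7*c + 12) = (c + 4)^2*(c + 3)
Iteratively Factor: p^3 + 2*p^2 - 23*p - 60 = (p + 4)*(p^2 - 2*p - 15) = (p - 5)*(p + 4)*(p + 3)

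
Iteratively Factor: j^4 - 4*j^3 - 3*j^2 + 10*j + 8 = (j - 2)*(j^3 - 2*j^2 - 7*j - 4) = (j - 2)*(j + 1)*(j^2 - 3*j - 4) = (j - 2)*(j + 1)^2*(j - 4)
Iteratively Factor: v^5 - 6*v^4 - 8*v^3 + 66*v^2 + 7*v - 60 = (v - 1)*(v^4 - 5*v^3 - 13*v^2 + 53*v + 60) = (v - 1)*(v + 3)*(v^3 - 8*v^2 + 11*v + 20) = (v - 1)*(v + 1)*(v + 3)*(v^2 - 9*v + 20) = (v - 5)*(v - 1)*(v + 1)*(v + 3)*(v - 4)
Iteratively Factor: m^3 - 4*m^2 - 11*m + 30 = (m - 2)*(m^2 - 2*m - 15) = (m - 5)*(m - 2)*(m + 3)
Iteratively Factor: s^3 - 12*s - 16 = (s - 4)*(s^2 + 4*s + 4) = (s - 4)*(s + 2)*(s + 2)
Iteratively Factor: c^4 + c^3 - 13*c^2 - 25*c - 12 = (c + 3)*(c^3 - 2*c^2 - 7*c - 4) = (c - 4)*(c + 3)*(c^2 + 2*c + 1) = (c - 4)*(c + 1)*(c + 3)*(c + 1)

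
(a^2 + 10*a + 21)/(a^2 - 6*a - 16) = (a^2 + 10*a + 21)/(a^2 - 6*a - 16)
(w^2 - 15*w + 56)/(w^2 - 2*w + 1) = (w^2 - 15*w + 56)/(w^2 - 2*w + 1)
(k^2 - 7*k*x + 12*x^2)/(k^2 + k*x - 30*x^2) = (k^2 - 7*k*x + 12*x^2)/(k^2 + k*x - 30*x^2)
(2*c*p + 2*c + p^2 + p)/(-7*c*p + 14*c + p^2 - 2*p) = (2*c*p + 2*c + p^2 + p)/(-7*c*p + 14*c + p^2 - 2*p)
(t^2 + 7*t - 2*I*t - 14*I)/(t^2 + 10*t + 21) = (t - 2*I)/(t + 3)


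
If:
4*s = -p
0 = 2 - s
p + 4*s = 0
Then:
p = -8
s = 2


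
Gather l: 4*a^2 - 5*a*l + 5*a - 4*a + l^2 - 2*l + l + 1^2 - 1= 4*a^2 + a + l^2 + l*(-5*a - 1)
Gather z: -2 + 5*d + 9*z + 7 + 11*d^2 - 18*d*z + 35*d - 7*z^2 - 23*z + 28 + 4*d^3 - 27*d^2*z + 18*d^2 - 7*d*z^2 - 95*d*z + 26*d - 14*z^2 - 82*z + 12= 4*d^3 + 29*d^2 + 66*d + z^2*(-7*d - 21) + z*(-27*d^2 - 113*d - 96) + 45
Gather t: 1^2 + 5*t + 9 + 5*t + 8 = 10*t + 18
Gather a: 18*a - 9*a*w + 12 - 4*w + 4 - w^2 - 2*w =a*(18 - 9*w) - w^2 - 6*w + 16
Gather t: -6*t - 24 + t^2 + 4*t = t^2 - 2*t - 24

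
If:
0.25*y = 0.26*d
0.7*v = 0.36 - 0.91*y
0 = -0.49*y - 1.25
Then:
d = -2.45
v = 3.83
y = -2.55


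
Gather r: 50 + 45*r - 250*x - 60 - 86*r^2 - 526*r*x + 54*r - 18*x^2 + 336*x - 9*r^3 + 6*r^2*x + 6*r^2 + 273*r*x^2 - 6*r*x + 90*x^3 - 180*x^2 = -9*r^3 + r^2*(6*x - 80) + r*(273*x^2 - 532*x + 99) + 90*x^3 - 198*x^2 + 86*x - 10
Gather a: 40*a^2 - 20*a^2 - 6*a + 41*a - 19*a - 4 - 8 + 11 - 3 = 20*a^2 + 16*a - 4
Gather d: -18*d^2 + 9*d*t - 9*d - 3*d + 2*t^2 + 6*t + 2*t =-18*d^2 + d*(9*t - 12) + 2*t^2 + 8*t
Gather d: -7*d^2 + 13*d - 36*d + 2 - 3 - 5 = -7*d^2 - 23*d - 6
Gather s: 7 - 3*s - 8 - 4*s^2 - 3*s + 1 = -4*s^2 - 6*s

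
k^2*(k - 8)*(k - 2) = k^4 - 10*k^3 + 16*k^2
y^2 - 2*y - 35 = (y - 7)*(y + 5)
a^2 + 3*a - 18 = (a - 3)*(a + 6)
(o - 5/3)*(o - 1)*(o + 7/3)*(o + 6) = o^4 + 17*o^3/3 - 59*o^2/9 - 211*o/9 + 70/3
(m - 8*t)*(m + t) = m^2 - 7*m*t - 8*t^2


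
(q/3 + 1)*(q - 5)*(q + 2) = q^3/3 - 19*q/3 - 10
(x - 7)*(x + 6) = x^2 - x - 42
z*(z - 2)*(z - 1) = z^3 - 3*z^2 + 2*z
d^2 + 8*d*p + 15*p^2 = (d + 3*p)*(d + 5*p)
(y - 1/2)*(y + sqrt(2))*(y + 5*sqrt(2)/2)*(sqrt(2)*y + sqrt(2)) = sqrt(2)*y^4 + sqrt(2)*y^3/2 + 7*y^3 + 7*y^2/2 + 9*sqrt(2)*y^2/2 - 7*y/2 + 5*sqrt(2)*y/2 - 5*sqrt(2)/2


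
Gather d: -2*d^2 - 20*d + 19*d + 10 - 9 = -2*d^2 - d + 1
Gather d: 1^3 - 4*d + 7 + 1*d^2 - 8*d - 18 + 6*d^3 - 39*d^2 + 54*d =6*d^3 - 38*d^2 + 42*d - 10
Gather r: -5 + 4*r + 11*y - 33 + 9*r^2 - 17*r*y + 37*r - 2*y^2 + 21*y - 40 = 9*r^2 + r*(41 - 17*y) - 2*y^2 + 32*y - 78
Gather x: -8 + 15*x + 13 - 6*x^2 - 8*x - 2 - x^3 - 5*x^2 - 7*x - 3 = -x^3 - 11*x^2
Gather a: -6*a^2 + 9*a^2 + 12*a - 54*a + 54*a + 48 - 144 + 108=3*a^2 + 12*a + 12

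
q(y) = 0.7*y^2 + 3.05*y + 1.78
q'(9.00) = 15.65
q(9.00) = 85.93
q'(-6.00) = -5.35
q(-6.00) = 8.68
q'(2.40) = 6.41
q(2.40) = 13.13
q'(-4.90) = -3.81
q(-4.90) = 3.64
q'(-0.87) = 1.83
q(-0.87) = -0.34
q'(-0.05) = 2.98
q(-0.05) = 1.63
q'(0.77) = 4.13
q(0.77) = 4.54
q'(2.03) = 5.89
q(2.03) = 10.86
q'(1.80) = 5.57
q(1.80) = 9.54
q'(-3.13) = -1.33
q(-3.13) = -0.91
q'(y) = 1.4*y + 3.05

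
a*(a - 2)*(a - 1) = a^3 - 3*a^2 + 2*a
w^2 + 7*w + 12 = (w + 3)*(w + 4)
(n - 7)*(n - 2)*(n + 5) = n^3 - 4*n^2 - 31*n + 70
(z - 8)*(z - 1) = z^2 - 9*z + 8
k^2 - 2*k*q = k*(k - 2*q)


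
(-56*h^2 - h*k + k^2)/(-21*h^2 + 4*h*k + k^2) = (8*h - k)/(3*h - k)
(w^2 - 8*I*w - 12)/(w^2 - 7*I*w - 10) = (w - 6*I)/(w - 5*I)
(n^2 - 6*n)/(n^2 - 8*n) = (n - 6)/(n - 8)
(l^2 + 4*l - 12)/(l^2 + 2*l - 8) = (l + 6)/(l + 4)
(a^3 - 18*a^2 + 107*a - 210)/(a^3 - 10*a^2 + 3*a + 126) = (a - 5)/(a + 3)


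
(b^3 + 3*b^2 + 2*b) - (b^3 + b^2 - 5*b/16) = 2*b^2 + 37*b/16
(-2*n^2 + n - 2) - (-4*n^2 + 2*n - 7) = 2*n^2 - n + 5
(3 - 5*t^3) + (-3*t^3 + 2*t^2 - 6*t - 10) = -8*t^3 + 2*t^2 - 6*t - 7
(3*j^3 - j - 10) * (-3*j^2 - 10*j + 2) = -9*j^5 - 30*j^4 + 9*j^3 + 40*j^2 + 98*j - 20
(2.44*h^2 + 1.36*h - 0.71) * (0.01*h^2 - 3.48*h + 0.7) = 0.0244*h^4 - 8.4776*h^3 - 3.0319*h^2 + 3.4228*h - 0.497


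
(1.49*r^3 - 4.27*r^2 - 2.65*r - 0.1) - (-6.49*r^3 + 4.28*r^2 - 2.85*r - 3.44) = 7.98*r^3 - 8.55*r^2 + 0.2*r + 3.34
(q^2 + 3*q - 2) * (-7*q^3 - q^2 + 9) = -7*q^5 - 22*q^4 + 11*q^3 + 11*q^2 + 27*q - 18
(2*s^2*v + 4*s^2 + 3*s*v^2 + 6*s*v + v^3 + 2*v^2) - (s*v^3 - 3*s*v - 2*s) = 2*s^2*v + 4*s^2 - s*v^3 + 3*s*v^2 + 9*s*v + 2*s + v^3 + 2*v^2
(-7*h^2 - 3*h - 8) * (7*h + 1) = -49*h^3 - 28*h^2 - 59*h - 8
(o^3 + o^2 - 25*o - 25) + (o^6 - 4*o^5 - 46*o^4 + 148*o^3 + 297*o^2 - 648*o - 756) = o^6 - 4*o^5 - 46*o^4 + 149*o^3 + 298*o^2 - 673*o - 781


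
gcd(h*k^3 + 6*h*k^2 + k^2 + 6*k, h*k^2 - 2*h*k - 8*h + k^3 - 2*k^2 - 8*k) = 1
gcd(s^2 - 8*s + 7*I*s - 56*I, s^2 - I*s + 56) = s + 7*I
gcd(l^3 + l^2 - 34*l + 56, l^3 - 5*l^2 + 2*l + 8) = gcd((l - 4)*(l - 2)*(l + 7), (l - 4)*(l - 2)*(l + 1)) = l^2 - 6*l + 8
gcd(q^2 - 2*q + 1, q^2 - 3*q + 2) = q - 1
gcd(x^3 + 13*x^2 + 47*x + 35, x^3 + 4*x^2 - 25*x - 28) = x^2 + 8*x + 7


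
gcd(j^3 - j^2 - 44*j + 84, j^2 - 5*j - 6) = j - 6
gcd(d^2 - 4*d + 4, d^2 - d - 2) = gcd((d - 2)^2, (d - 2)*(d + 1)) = d - 2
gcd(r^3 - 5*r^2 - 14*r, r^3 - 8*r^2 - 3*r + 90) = 1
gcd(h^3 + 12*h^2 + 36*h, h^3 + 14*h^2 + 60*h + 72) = h^2 + 12*h + 36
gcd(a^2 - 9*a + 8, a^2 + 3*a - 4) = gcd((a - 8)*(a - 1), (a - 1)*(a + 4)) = a - 1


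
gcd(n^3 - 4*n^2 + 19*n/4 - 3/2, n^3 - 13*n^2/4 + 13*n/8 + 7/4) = n - 2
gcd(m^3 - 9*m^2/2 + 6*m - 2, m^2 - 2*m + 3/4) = m - 1/2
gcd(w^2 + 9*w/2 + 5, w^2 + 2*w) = w + 2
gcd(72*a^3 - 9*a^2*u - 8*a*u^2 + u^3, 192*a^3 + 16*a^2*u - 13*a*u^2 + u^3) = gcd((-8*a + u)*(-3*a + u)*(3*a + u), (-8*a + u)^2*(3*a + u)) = -24*a^2 - 5*a*u + u^2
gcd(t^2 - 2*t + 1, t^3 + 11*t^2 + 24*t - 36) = t - 1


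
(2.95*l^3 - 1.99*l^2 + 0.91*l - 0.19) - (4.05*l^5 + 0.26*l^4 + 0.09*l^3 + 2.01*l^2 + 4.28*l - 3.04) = -4.05*l^5 - 0.26*l^4 + 2.86*l^3 - 4.0*l^2 - 3.37*l + 2.85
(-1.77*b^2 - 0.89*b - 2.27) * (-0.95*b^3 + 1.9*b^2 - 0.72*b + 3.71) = 1.6815*b^5 - 2.5175*b^4 + 1.7399*b^3 - 10.2389*b^2 - 1.6675*b - 8.4217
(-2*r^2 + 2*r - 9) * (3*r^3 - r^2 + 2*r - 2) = -6*r^5 + 8*r^4 - 33*r^3 + 17*r^2 - 22*r + 18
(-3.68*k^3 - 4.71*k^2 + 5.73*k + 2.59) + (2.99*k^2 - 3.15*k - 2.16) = -3.68*k^3 - 1.72*k^2 + 2.58*k + 0.43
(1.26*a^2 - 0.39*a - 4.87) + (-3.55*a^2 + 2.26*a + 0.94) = -2.29*a^2 + 1.87*a - 3.93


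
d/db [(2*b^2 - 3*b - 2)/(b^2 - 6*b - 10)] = 9*(-b^2 - 4*b + 2)/(b^4 - 12*b^3 + 16*b^2 + 120*b + 100)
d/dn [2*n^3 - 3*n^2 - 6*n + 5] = 6*n^2 - 6*n - 6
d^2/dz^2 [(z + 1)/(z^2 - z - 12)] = 2*(-3*z*(-z^2 + z + 12) - (z + 1)*(2*z - 1)^2)/(-z^2 + z + 12)^3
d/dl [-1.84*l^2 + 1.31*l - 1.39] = 1.31 - 3.68*l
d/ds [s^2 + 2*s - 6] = 2*s + 2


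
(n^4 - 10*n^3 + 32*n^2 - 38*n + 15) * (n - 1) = n^5 - 11*n^4 + 42*n^3 - 70*n^2 + 53*n - 15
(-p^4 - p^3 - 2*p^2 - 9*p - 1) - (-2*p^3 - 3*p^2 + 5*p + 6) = -p^4 + p^3 + p^2 - 14*p - 7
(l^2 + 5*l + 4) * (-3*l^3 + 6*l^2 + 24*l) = -3*l^5 - 9*l^4 + 42*l^3 + 144*l^2 + 96*l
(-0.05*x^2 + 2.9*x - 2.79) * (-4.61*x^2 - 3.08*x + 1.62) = 0.2305*x^4 - 13.215*x^3 + 3.8489*x^2 + 13.2912*x - 4.5198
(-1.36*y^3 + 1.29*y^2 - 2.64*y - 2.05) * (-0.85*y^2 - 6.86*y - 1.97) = 1.156*y^5 + 8.2331*y^4 - 3.9262*y^3 + 17.3116*y^2 + 19.2638*y + 4.0385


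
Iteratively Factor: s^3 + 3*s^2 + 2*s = (s + 1)*(s^2 + 2*s) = s*(s + 1)*(s + 2)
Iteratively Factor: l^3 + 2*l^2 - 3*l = (l + 3)*(l^2 - l) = (l - 1)*(l + 3)*(l)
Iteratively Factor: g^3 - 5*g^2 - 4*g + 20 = (g + 2)*(g^2 - 7*g + 10) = (g - 2)*(g + 2)*(g - 5)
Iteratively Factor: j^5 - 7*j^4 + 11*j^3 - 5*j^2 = (j - 1)*(j^4 - 6*j^3 + 5*j^2) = (j - 5)*(j - 1)*(j^3 - j^2) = j*(j - 5)*(j - 1)*(j^2 - j) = j*(j - 5)*(j - 1)^2*(j)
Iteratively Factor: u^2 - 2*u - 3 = (u - 3)*(u + 1)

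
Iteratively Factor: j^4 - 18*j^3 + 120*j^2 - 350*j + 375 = (j - 5)*(j^3 - 13*j^2 + 55*j - 75) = (j - 5)*(j - 3)*(j^2 - 10*j + 25) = (j - 5)^2*(j - 3)*(j - 5)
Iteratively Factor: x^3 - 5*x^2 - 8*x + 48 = (x + 3)*(x^2 - 8*x + 16) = (x - 4)*(x + 3)*(x - 4)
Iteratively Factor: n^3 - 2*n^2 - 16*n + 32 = (n + 4)*(n^2 - 6*n + 8) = (n - 2)*(n + 4)*(n - 4)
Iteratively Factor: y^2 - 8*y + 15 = (y - 5)*(y - 3)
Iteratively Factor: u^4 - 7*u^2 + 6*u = (u - 2)*(u^3 + 2*u^2 - 3*u) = u*(u - 2)*(u^2 + 2*u - 3) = u*(u - 2)*(u + 3)*(u - 1)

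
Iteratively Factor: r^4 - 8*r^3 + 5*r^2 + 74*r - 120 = (r - 4)*(r^3 - 4*r^2 - 11*r + 30) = (r - 5)*(r - 4)*(r^2 + r - 6) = (r - 5)*(r - 4)*(r - 2)*(r + 3)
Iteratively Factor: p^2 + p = (p + 1)*(p)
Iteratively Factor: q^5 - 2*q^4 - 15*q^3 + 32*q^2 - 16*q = (q)*(q^4 - 2*q^3 - 15*q^2 + 32*q - 16) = q*(q - 1)*(q^3 - q^2 - 16*q + 16) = q*(q - 4)*(q - 1)*(q^2 + 3*q - 4) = q*(q - 4)*(q - 1)^2*(q + 4)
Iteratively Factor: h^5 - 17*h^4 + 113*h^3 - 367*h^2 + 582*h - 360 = (h - 3)*(h^4 - 14*h^3 + 71*h^2 - 154*h + 120) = (h - 4)*(h - 3)*(h^3 - 10*h^2 + 31*h - 30) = (h - 4)*(h - 3)^2*(h^2 - 7*h + 10) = (h - 5)*(h - 4)*(h - 3)^2*(h - 2)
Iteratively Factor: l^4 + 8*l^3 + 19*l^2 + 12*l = (l + 1)*(l^3 + 7*l^2 + 12*l) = (l + 1)*(l + 4)*(l^2 + 3*l) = (l + 1)*(l + 3)*(l + 4)*(l)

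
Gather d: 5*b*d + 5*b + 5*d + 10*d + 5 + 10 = 5*b + d*(5*b + 15) + 15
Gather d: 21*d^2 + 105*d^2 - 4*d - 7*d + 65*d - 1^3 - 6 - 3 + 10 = 126*d^2 + 54*d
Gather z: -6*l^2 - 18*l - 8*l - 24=-6*l^2 - 26*l - 24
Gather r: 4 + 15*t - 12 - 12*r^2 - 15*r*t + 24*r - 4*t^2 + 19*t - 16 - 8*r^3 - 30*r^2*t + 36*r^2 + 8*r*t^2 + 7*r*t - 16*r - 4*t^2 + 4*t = -8*r^3 + r^2*(24 - 30*t) + r*(8*t^2 - 8*t + 8) - 8*t^2 + 38*t - 24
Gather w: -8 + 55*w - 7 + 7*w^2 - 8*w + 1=7*w^2 + 47*w - 14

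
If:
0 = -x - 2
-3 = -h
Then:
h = 3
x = -2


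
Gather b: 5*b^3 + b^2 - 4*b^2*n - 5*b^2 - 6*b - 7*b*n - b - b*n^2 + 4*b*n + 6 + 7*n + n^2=5*b^3 + b^2*(-4*n - 4) + b*(-n^2 - 3*n - 7) + n^2 + 7*n + 6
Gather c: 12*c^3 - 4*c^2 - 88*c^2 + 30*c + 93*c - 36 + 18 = 12*c^3 - 92*c^2 + 123*c - 18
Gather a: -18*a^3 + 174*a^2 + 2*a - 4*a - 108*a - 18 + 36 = -18*a^3 + 174*a^2 - 110*a + 18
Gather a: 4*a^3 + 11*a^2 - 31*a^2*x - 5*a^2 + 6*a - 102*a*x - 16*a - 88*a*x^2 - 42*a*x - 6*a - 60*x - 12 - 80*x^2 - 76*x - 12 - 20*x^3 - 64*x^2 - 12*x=4*a^3 + a^2*(6 - 31*x) + a*(-88*x^2 - 144*x - 16) - 20*x^3 - 144*x^2 - 148*x - 24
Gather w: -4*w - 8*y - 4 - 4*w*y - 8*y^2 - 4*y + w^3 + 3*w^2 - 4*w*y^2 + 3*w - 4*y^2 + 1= w^3 + 3*w^2 + w*(-4*y^2 - 4*y - 1) - 12*y^2 - 12*y - 3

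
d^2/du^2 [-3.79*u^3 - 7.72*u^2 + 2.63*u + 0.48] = -22.74*u - 15.44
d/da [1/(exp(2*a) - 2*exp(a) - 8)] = 2*(1 - exp(a))*exp(a)/(-exp(2*a) + 2*exp(a) + 8)^2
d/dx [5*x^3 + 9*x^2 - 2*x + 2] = 15*x^2 + 18*x - 2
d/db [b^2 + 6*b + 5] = 2*b + 6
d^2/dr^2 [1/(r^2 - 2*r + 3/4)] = 32*(-4*r^2 + 8*r + 16*(r - 1)^2 - 3)/(4*r^2 - 8*r + 3)^3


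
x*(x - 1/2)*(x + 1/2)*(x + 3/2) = x^4 + 3*x^3/2 - x^2/4 - 3*x/8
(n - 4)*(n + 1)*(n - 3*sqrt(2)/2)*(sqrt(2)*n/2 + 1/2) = sqrt(2)*n^4/2 - 3*sqrt(2)*n^3/2 - n^3 - 11*sqrt(2)*n^2/4 + 3*n^2 + 9*sqrt(2)*n/4 + 4*n + 3*sqrt(2)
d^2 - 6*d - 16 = (d - 8)*(d + 2)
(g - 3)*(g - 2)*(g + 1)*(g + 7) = g^4 + 3*g^3 - 27*g^2 + 13*g + 42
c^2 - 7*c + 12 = (c - 4)*(c - 3)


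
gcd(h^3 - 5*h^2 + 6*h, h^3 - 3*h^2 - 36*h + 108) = h - 3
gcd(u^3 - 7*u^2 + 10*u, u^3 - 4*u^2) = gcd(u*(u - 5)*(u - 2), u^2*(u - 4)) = u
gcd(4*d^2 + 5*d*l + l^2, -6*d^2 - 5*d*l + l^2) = d + l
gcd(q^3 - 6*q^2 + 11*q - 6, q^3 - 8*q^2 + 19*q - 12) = q^2 - 4*q + 3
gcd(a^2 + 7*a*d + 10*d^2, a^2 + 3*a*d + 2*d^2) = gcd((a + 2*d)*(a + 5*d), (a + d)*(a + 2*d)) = a + 2*d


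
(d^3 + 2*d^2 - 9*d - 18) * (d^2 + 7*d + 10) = d^5 + 9*d^4 + 15*d^3 - 61*d^2 - 216*d - 180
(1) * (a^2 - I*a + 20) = a^2 - I*a + 20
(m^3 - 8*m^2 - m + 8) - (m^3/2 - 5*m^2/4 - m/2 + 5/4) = m^3/2 - 27*m^2/4 - m/2 + 27/4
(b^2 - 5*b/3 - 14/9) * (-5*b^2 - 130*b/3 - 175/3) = -5*b^4 - 35*b^3 + 65*b^2/3 + 4445*b/27 + 2450/27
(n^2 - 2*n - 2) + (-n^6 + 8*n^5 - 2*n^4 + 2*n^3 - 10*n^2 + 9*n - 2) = -n^6 + 8*n^5 - 2*n^4 + 2*n^3 - 9*n^2 + 7*n - 4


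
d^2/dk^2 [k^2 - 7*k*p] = 2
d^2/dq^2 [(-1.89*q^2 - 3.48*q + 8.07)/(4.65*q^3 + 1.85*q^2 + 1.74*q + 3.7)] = (-81.73305*q^6 - 451.4778*q^5 + 2006.05464*q^4 + 1610.65968*q^3 + 1353.58677*q^2 - 534.27852*q - 68.552556)/(100.544625*q^9 + 120.004875*q^8 + 160.613325*q^7 + 336.151475*q^6 + 251.07597*q^5 + 234.41313*q^4 + 267.705324*q^3 + 109.58586*q^2 + 71.4618*q + 50.653)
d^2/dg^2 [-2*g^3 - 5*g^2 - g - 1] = -12*g - 10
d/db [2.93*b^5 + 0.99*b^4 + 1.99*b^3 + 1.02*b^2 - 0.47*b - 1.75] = 14.65*b^4 + 3.96*b^3 + 5.97*b^2 + 2.04*b - 0.47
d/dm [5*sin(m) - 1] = 5*cos(m)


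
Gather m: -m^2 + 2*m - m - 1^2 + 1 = -m^2 + m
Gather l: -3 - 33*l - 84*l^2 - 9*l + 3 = -84*l^2 - 42*l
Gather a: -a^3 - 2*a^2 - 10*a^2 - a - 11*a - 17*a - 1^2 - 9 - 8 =-a^3 - 12*a^2 - 29*a - 18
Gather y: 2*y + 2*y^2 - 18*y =2*y^2 - 16*y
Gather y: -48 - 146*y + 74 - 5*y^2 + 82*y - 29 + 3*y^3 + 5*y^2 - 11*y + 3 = 3*y^3 - 75*y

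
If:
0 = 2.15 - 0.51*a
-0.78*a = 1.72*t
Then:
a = 4.22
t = -1.91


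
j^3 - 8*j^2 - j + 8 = (j - 8)*(j - 1)*(j + 1)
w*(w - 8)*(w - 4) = w^3 - 12*w^2 + 32*w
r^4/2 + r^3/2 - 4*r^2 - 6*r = r*(r/2 + 1)*(r - 3)*(r + 2)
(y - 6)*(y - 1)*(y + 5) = y^3 - 2*y^2 - 29*y + 30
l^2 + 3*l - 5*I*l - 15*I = (l + 3)*(l - 5*I)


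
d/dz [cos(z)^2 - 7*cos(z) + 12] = (7 - 2*cos(z))*sin(z)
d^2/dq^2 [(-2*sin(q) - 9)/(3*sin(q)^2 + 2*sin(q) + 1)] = 2*(9*sin(q)^5 + 156*sin(q)^4 + 45*sin(q)^3 - 281*sin(q)^2 - 152*sin(q) - 5)/(3*sin(q)^2 + 2*sin(q) + 1)^3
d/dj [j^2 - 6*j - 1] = 2*j - 6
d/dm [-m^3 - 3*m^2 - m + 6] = -3*m^2 - 6*m - 1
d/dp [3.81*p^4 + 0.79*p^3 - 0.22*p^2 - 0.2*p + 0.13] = 15.24*p^3 + 2.37*p^2 - 0.44*p - 0.2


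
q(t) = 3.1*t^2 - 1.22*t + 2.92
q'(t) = 6.2*t - 1.22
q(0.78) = 3.85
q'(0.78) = 3.62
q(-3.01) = 34.68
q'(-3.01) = -19.88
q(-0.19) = 3.26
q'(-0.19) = -2.40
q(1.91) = 11.90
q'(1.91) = 10.62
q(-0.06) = 3.00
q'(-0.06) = -1.59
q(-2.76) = 29.90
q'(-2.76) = -18.33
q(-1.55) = 12.26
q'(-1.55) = -10.83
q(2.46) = 18.68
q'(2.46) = 14.03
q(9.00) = 243.04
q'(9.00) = 54.58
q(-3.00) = 34.48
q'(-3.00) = -19.82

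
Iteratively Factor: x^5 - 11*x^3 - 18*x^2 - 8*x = (x)*(x^4 - 11*x^2 - 18*x - 8) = x*(x + 1)*(x^3 - x^2 - 10*x - 8) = x*(x + 1)*(x + 2)*(x^2 - 3*x - 4) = x*(x + 1)^2*(x + 2)*(x - 4)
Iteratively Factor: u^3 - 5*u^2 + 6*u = (u - 2)*(u^2 - 3*u) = u*(u - 2)*(u - 3)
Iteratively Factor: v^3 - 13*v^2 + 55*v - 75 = (v - 3)*(v^2 - 10*v + 25) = (v - 5)*(v - 3)*(v - 5)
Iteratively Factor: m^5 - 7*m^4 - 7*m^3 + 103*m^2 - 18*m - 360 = (m - 4)*(m^4 - 3*m^3 - 19*m^2 + 27*m + 90) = (m - 4)*(m + 3)*(m^3 - 6*m^2 - m + 30) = (m - 4)*(m + 2)*(m + 3)*(m^2 - 8*m + 15) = (m - 5)*(m - 4)*(m + 2)*(m + 3)*(m - 3)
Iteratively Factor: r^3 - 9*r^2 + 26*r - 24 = (r - 4)*(r^2 - 5*r + 6) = (r - 4)*(r - 2)*(r - 3)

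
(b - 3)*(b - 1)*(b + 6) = b^3 + 2*b^2 - 21*b + 18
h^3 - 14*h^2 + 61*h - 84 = (h - 7)*(h - 4)*(h - 3)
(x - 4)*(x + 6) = x^2 + 2*x - 24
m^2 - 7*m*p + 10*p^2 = (m - 5*p)*(m - 2*p)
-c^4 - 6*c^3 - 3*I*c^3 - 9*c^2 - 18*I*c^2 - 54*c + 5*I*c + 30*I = (c + 6)*(c + 5*I)*(I*c + 1)^2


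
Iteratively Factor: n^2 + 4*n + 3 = (n + 1)*(n + 3)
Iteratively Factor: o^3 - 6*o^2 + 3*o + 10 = (o + 1)*(o^2 - 7*o + 10) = (o - 5)*(o + 1)*(o - 2)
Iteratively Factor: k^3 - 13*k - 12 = (k - 4)*(k^2 + 4*k + 3) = (k - 4)*(k + 3)*(k + 1)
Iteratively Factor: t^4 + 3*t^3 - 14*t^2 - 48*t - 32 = (t + 2)*(t^3 + t^2 - 16*t - 16) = (t + 1)*(t + 2)*(t^2 - 16) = (t - 4)*(t + 1)*(t + 2)*(t + 4)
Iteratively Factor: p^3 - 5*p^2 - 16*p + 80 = (p + 4)*(p^2 - 9*p + 20) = (p - 4)*(p + 4)*(p - 5)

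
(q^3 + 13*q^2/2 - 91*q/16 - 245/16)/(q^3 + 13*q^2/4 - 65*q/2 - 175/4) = (q - 7/4)/(q - 5)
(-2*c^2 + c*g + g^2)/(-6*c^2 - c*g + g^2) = (c - g)/(3*c - g)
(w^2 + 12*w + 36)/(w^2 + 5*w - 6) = (w + 6)/(w - 1)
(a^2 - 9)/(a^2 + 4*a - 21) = (a + 3)/(a + 7)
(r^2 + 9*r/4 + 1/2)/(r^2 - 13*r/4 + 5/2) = (4*r^2 + 9*r + 2)/(4*r^2 - 13*r + 10)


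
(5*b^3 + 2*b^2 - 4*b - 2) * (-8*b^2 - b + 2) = -40*b^5 - 21*b^4 + 40*b^3 + 24*b^2 - 6*b - 4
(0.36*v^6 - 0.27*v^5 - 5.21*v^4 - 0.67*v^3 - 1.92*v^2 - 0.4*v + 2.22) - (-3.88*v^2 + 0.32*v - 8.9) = 0.36*v^6 - 0.27*v^5 - 5.21*v^4 - 0.67*v^3 + 1.96*v^2 - 0.72*v + 11.12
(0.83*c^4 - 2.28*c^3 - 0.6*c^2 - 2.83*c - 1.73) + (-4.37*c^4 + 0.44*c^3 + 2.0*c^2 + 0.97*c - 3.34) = -3.54*c^4 - 1.84*c^3 + 1.4*c^2 - 1.86*c - 5.07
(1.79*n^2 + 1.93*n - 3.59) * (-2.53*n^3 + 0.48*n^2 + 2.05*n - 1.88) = -4.5287*n^5 - 4.0237*n^4 + 13.6786*n^3 - 1.1319*n^2 - 10.9879*n + 6.7492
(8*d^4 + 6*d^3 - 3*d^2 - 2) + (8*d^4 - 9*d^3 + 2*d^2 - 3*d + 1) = 16*d^4 - 3*d^3 - d^2 - 3*d - 1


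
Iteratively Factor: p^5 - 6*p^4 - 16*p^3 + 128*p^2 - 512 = (p - 4)*(p^4 - 2*p^3 - 24*p^2 + 32*p + 128) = (p - 4)*(p + 4)*(p^3 - 6*p^2 + 32) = (p - 4)^2*(p + 4)*(p^2 - 2*p - 8) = (p - 4)^3*(p + 4)*(p + 2)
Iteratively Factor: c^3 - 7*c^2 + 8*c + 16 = (c + 1)*(c^2 - 8*c + 16) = (c - 4)*(c + 1)*(c - 4)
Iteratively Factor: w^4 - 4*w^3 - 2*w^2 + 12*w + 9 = (w - 3)*(w^3 - w^2 - 5*w - 3) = (w - 3)*(w + 1)*(w^2 - 2*w - 3) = (w - 3)^2*(w + 1)*(w + 1)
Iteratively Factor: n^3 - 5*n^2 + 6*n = (n - 3)*(n^2 - 2*n) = n*(n - 3)*(n - 2)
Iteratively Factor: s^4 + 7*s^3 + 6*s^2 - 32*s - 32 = (s + 1)*(s^3 + 6*s^2 - 32) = (s + 1)*(s + 4)*(s^2 + 2*s - 8) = (s + 1)*(s + 4)^2*(s - 2)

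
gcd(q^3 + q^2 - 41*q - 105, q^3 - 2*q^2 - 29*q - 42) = q^2 - 4*q - 21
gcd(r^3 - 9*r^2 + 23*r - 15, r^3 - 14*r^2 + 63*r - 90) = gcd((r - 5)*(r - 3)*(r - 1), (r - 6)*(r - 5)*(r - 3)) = r^2 - 8*r + 15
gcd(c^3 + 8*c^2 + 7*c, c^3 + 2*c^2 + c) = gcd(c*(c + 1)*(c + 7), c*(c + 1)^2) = c^2 + c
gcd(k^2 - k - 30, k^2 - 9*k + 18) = k - 6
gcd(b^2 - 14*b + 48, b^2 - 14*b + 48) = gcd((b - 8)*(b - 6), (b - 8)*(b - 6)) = b^2 - 14*b + 48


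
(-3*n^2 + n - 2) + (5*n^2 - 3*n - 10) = 2*n^2 - 2*n - 12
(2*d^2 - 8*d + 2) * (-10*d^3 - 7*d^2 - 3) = -20*d^5 + 66*d^4 + 36*d^3 - 20*d^2 + 24*d - 6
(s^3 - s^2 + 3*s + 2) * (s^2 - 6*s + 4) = s^5 - 7*s^4 + 13*s^3 - 20*s^2 + 8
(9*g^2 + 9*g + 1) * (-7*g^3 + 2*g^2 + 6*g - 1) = -63*g^5 - 45*g^4 + 65*g^3 + 47*g^2 - 3*g - 1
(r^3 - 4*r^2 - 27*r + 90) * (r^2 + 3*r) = r^5 - r^4 - 39*r^3 + 9*r^2 + 270*r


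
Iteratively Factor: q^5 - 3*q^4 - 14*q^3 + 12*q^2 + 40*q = (q + 2)*(q^4 - 5*q^3 - 4*q^2 + 20*q) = (q - 5)*(q + 2)*(q^3 - 4*q) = q*(q - 5)*(q + 2)*(q^2 - 4) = q*(q - 5)*(q + 2)^2*(q - 2)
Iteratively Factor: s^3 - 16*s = (s - 4)*(s^2 + 4*s) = (s - 4)*(s + 4)*(s)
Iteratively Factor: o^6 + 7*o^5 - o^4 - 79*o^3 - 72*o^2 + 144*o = (o - 3)*(o^5 + 10*o^4 + 29*o^3 + 8*o^2 - 48*o) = (o - 3)*(o - 1)*(o^4 + 11*o^3 + 40*o^2 + 48*o) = (o - 3)*(o - 1)*(o + 3)*(o^3 + 8*o^2 + 16*o) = (o - 3)*(o - 1)*(o + 3)*(o + 4)*(o^2 + 4*o) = o*(o - 3)*(o - 1)*(o + 3)*(o + 4)*(o + 4)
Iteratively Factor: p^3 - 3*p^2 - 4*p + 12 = (p - 3)*(p^2 - 4) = (p - 3)*(p + 2)*(p - 2)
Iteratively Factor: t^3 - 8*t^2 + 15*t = (t - 3)*(t^2 - 5*t) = t*(t - 3)*(t - 5)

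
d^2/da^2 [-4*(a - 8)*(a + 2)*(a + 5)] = 8 - 24*a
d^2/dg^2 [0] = 0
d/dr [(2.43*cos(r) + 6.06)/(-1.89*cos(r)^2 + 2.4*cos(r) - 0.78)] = (-4.5927*cos(r)^2 - 22.9068*cos(r) + 16.4394)*sin(r)/(3.5721*cos(r)^4 - 9.072*cos(r)^3 + 8.7084*cos(r)^2 - 3.744*cos(r) + 0.6084)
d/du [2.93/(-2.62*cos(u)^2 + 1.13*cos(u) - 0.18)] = (3.3109 - 15.3532*cos(u))*sin(u)/(2.62*cos(u)^2 - 1.13*cos(u) + 0.18)^2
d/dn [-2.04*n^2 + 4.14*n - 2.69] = 4.14 - 4.08*n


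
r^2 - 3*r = r*(r - 3)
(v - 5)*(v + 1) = v^2 - 4*v - 5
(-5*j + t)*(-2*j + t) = 10*j^2 - 7*j*t + t^2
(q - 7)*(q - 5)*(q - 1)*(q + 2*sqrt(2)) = q^4 - 13*q^3 + 2*sqrt(2)*q^3 - 26*sqrt(2)*q^2 + 47*q^2 - 35*q + 94*sqrt(2)*q - 70*sqrt(2)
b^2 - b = b*(b - 1)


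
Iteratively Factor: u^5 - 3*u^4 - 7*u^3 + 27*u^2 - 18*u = (u + 3)*(u^4 - 6*u^3 + 11*u^2 - 6*u) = (u - 2)*(u + 3)*(u^3 - 4*u^2 + 3*u) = u*(u - 2)*(u + 3)*(u^2 - 4*u + 3) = u*(u - 2)*(u - 1)*(u + 3)*(u - 3)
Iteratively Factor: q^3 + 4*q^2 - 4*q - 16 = (q + 4)*(q^2 - 4) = (q + 2)*(q + 4)*(q - 2)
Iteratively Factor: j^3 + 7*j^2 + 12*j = (j + 4)*(j^2 + 3*j) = j*(j + 4)*(j + 3)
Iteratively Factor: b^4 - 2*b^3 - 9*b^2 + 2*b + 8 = (b + 1)*(b^3 - 3*b^2 - 6*b + 8) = (b - 4)*(b + 1)*(b^2 + b - 2) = (b - 4)*(b - 1)*(b + 1)*(b + 2)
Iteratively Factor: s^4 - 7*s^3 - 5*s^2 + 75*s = (s - 5)*(s^3 - 2*s^2 - 15*s) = s*(s - 5)*(s^2 - 2*s - 15) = s*(s - 5)*(s + 3)*(s - 5)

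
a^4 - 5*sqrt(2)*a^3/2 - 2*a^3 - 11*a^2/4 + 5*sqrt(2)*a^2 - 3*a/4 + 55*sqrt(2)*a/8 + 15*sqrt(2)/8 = (a - 3)*(a + 1/2)^2*(a - 5*sqrt(2)/2)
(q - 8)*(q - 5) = q^2 - 13*q + 40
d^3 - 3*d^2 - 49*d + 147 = (d - 7)*(d - 3)*(d + 7)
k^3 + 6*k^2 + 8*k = k*(k + 2)*(k + 4)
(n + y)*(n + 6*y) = n^2 + 7*n*y + 6*y^2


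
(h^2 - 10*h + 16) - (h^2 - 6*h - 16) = 32 - 4*h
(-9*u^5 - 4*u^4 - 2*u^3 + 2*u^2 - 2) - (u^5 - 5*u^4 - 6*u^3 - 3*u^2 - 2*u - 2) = -10*u^5 + u^4 + 4*u^3 + 5*u^2 + 2*u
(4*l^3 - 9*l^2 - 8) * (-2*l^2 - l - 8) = -8*l^5 + 14*l^4 - 23*l^3 + 88*l^2 + 8*l + 64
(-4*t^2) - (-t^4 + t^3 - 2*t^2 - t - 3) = t^4 - t^3 - 2*t^2 + t + 3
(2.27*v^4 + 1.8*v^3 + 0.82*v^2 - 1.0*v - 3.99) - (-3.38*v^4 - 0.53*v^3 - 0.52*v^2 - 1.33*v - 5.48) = 5.65*v^4 + 2.33*v^3 + 1.34*v^2 + 0.33*v + 1.49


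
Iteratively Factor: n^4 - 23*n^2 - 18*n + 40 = (n - 5)*(n^3 + 5*n^2 + 2*n - 8) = (n - 5)*(n + 4)*(n^2 + n - 2) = (n - 5)*(n + 2)*(n + 4)*(n - 1)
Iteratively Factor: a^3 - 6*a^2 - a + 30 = (a - 5)*(a^2 - a - 6) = (a - 5)*(a + 2)*(a - 3)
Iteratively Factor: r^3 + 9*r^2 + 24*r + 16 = (r + 1)*(r^2 + 8*r + 16) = (r + 1)*(r + 4)*(r + 4)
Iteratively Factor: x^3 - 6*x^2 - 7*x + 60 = (x + 3)*(x^2 - 9*x + 20) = (x - 5)*(x + 3)*(x - 4)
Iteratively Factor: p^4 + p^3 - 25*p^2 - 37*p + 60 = (p - 1)*(p^3 + 2*p^2 - 23*p - 60) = (p - 1)*(p + 3)*(p^2 - p - 20) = (p - 5)*(p - 1)*(p + 3)*(p + 4)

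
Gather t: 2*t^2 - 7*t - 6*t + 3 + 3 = 2*t^2 - 13*t + 6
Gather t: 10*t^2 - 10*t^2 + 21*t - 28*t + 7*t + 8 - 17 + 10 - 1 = 0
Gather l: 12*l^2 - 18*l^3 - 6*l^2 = -18*l^3 + 6*l^2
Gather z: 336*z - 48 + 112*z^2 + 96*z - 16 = 112*z^2 + 432*z - 64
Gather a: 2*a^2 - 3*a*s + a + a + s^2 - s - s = 2*a^2 + a*(2 - 3*s) + s^2 - 2*s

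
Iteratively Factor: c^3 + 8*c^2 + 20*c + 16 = (c + 2)*(c^2 + 6*c + 8) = (c + 2)^2*(c + 4)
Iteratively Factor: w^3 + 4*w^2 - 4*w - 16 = (w + 4)*(w^2 - 4) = (w - 2)*(w + 4)*(w + 2)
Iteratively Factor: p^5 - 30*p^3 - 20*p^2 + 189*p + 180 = (p - 3)*(p^4 + 3*p^3 - 21*p^2 - 83*p - 60) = (p - 3)*(p + 3)*(p^3 - 21*p - 20) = (p - 3)*(p + 3)*(p + 4)*(p^2 - 4*p - 5) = (p - 5)*(p - 3)*(p + 3)*(p + 4)*(p + 1)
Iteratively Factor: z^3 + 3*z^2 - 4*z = (z + 4)*(z^2 - z) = z*(z + 4)*(z - 1)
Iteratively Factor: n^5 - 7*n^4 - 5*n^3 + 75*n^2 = (n)*(n^4 - 7*n^3 - 5*n^2 + 75*n) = n*(n - 5)*(n^3 - 2*n^2 - 15*n) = n*(n - 5)^2*(n^2 + 3*n) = n^2*(n - 5)^2*(n + 3)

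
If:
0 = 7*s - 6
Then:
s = 6/7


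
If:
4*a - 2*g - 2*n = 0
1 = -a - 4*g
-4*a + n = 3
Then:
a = -11/7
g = 1/7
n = -23/7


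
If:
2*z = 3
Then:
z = 3/2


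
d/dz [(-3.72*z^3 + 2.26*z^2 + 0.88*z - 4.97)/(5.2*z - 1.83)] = (-38.688*z^3 + 32.1748*z^2 - 8.2716*z + 24.2336)/(27.04*z^2 - 19.032*z + 3.3489)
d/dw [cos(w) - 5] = -sin(w)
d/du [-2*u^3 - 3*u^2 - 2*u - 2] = -6*u^2 - 6*u - 2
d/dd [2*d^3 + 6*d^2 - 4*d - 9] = 6*d^2 + 12*d - 4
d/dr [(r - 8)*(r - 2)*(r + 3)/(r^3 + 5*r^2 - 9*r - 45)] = 2*(6*r^2 - 31*r + 59)/(r^4 + 4*r^3 - 26*r^2 - 60*r + 225)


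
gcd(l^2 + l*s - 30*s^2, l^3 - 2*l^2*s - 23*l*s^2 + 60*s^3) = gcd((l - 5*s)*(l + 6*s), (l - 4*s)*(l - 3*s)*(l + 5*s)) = 1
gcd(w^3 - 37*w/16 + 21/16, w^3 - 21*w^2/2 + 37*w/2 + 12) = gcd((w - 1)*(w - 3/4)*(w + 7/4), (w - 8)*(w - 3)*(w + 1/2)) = 1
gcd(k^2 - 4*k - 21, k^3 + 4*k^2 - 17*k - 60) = k + 3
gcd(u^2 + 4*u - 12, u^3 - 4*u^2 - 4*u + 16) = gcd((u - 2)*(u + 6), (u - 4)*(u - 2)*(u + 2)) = u - 2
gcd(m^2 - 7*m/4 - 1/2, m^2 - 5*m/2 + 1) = m - 2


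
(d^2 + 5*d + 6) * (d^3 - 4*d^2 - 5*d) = d^5 + d^4 - 19*d^3 - 49*d^2 - 30*d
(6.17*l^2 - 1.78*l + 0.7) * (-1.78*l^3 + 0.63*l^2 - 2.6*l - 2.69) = -10.9826*l^5 + 7.0555*l^4 - 18.4094*l^3 - 11.5283*l^2 + 2.9682*l - 1.883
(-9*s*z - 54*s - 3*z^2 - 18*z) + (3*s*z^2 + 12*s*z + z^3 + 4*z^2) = 3*s*z^2 + 3*s*z - 54*s + z^3 + z^2 - 18*z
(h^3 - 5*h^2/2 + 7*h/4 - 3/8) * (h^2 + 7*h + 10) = h^5 + 9*h^4/2 - 23*h^3/4 - 105*h^2/8 + 119*h/8 - 15/4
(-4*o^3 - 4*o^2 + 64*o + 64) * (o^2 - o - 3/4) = -4*o^5 + 71*o^3 + 3*o^2 - 112*o - 48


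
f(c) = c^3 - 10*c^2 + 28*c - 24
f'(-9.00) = 451.00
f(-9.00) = -1815.00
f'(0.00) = 28.00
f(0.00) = -24.00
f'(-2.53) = 97.80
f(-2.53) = -175.04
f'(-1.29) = 58.79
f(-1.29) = -78.91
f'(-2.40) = 93.28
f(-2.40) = -162.62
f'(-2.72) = 104.60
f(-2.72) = -194.27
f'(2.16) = -1.20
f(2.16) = -0.10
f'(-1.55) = 66.21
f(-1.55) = -95.15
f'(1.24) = 7.81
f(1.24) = -2.75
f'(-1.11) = 53.90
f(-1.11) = -68.77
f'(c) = 3*c^2 - 20*c + 28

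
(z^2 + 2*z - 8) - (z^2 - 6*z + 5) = 8*z - 13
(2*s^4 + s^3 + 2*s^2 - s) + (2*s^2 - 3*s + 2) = 2*s^4 + s^3 + 4*s^2 - 4*s + 2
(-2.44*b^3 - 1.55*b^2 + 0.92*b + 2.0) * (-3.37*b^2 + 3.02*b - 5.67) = 8.2228*b^5 - 2.1453*b^4 + 6.0534*b^3 + 4.8269*b^2 + 0.8236*b - 11.34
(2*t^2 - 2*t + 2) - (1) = 2*t^2 - 2*t + 1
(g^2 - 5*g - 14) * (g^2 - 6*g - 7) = g^4 - 11*g^3 + 9*g^2 + 119*g + 98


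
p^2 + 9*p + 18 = (p + 3)*(p + 6)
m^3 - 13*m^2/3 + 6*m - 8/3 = (m - 2)*(m - 4/3)*(m - 1)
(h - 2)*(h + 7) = h^2 + 5*h - 14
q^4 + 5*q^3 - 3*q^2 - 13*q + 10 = (q - 1)^2*(q + 2)*(q + 5)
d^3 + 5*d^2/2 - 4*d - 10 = (d - 2)*(d + 2)*(d + 5/2)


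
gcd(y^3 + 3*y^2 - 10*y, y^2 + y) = y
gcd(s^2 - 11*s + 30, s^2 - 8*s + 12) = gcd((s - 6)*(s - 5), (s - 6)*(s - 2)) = s - 6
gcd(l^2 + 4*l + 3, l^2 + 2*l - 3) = l + 3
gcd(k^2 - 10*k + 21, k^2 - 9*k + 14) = k - 7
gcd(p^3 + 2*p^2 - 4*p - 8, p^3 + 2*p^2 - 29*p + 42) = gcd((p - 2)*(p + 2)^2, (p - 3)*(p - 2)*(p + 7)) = p - 2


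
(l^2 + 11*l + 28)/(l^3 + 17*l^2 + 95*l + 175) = (l + 4)/(l^2 + 10*l + 25)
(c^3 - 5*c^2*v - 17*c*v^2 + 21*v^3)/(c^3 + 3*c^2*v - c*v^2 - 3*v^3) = (c - 7*v)/(c + v)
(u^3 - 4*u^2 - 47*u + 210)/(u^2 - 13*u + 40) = (u^2 + u - 42)/(u - 8)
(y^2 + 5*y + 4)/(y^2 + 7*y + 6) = (y + 4)/(y + 6)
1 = 1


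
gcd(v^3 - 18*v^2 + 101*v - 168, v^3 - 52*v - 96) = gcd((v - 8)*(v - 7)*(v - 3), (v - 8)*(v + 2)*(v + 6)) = v - 8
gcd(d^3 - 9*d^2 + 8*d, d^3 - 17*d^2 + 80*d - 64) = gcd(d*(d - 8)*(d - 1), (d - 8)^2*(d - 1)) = d^2 - 9*d + 8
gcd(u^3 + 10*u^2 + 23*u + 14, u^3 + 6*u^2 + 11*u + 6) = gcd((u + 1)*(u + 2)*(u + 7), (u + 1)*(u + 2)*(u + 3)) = u^2 + 3*u + 2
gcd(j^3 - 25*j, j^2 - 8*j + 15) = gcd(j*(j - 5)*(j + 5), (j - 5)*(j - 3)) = j - 5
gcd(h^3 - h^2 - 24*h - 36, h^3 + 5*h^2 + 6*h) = h^2 + 5*h + 6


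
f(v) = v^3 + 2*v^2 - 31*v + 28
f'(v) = 3*v^2 + 4*v - 31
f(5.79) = 109.66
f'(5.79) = 92.73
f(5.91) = 121.07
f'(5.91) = 97.42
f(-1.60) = 78.62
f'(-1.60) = -29.72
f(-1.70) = 81.57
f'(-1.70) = -29.13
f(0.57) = 11.16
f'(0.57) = -27.75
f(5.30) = 68.76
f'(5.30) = 74.47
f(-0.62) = 47.75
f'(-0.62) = -32.33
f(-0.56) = 45.81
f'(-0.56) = -32.30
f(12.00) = 1672.00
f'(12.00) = 449.00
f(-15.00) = -2432.00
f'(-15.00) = 584.00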